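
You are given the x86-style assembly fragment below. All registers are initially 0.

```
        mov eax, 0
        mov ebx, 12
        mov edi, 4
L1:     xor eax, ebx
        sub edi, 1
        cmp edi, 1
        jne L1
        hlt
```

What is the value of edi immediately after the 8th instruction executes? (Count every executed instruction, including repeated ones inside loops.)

3

mov eax, 0 → eax=0
mov ebx, 12 → ebx=12
mov edi, 4 → edi=4
xor eax, ebx → eax=0^12=12
sub edi, 1 → edi=4-1=3
cmp edi, 1  (cmp 3,1)
jne L1: taken
xor eax, ebx → eax=12^12=0
After step 8: edi = 3.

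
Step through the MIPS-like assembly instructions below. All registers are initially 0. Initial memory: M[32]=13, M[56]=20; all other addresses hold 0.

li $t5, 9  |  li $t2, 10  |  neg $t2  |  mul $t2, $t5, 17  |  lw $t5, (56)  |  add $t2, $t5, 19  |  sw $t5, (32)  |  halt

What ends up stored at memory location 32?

20

li $t5, 9 → $t5=9
li $t2, 10 → $t2=10
neg $t2 → $t2=-(10)=-10
mul $t2, $t5, 17 → $t2=9*17=153
lw $t5, (56) → $t5=M[56]=20
add $t2, $t5, 19 → $t2=20+19=39
sw $t5, (32) → M[32]=20
halt.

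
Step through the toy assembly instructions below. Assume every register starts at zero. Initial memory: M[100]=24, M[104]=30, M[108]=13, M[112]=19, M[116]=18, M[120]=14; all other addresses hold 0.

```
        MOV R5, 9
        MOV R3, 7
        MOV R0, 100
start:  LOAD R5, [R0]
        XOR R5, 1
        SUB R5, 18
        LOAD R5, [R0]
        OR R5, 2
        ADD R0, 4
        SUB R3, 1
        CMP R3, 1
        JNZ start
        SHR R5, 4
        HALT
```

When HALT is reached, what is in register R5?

0

R5=9
R3=7
R0=100
R5=M[100]=24
R5=24^1=25
R5=25-18=7
R5=M[100]=24
R5=24|2=26
R0=100+4=104
R3=7-1=6
CMP R3, 1  (cmp 6,1)
JNZ start: taken
R5=M[104]=30
R5=30^1=31
R5=31-18=13
R5=M[104]=30
R5=30|2=30
R0=104+4=108
R3=6-1=5
CMP R3, 1  (cmp 5,1)
JNZ start: taken
R5=M[108]=13
R5=13^1=12
R5=12-18=-6
R5=M[108]=13
R5=13|2=15
R0=108+4=112
R3=5-1=4
CMP R3, 1  (cmp 4,1)
JNZ start: taken
R5=M[112]=19
R5=19^1=18
R5=18-18=0
R5=M[112]=19
R5=19|2=19
R0=112+4=116
R3=4-1=3
CMP R3, 1  (cmp 3,1)
JNZ start: taken
R5=M[116]=18
R5=18^1=19
R5=19-18=1
R5=M[116]=18
R5=18|2=18
R0=116+4=120
R3=3-1=2
CMP R3, 1  (cmp 2,1)
JNZ start: taken
R5=M[120]=14
R5=14^1=15
R5=15-18=-3
R5=M[120]=14
R5=14|2=14
R0=120+4=124
R3=2-1=1
CMP R3, 1  (cmp 1,1)
JNZ start: not taken
R5=14>>4=0
halt.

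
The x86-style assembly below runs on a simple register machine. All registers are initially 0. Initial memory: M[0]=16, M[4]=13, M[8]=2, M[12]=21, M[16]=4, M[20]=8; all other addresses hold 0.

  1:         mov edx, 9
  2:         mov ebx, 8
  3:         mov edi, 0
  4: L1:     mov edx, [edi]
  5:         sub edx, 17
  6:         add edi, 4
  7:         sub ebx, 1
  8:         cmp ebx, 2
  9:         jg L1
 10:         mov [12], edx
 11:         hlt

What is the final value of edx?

after mov edx, 9: edx=9
after mov ebx, 8: ebx=8
after mov edi, 0: edi=0
after mov edx, [edi]: edx=M[0]=16
after sub edx, 17: edx=16-17=-1
after add edi, 4: edi=0+4=4
after sub ebx, 1: ebx=8-1=7
cmp ebx, 2  (cmp 7,2)
jg L1: taken
after mov edx, [edi]: edx=M[4]=13
after sub edx, 17: edx=13-17=-4
after add edi, 4: edi=4+4=8
after sub ebx, 1: ebx=7-1=6
cmp ebx, 2  (cmp 6,2)
jg L1: taken
after mov edx, [edi]: edx=M[8]=2
after sub edx, 17: edx=2-17=-15
after add edi, 4: edi=8+4=12
after sub ebx, 1: ebx=6-1=5
cmp ebx, 2  (cmp 5,2)
jg L1: taken
after mov edx, [edi]: edx=M[12]=21
after sub edx, 17: edx=21-17=4
after add edi, 4: edi=12+4=16
after sub ebx, 1: ebx=5-1=4
cmp ebx, 2  (cmp 4,2)
jg L1: taken
after mov edx, [edi]: edx=M[16]=4
after sub edx, 17: edx=4-17=-13
after add edi, 4: edi=16+4=20
after sub ebx, 1: ebx=4-1=3
cmp ebx, 2  (cmp 3,2)
jg L1: taken
after mov edx, [edi]: edx=M[20]=8
after sub edx, 17: edx=8-17=-9
after add edi, 4: edi=20+4=24
after sub ebx, 1: ebx=3-1=2
cmp ebx, 2  (cmp 2,2)
jg L1: not taken
mov [12], edx → M[12]=-9
halt.

-9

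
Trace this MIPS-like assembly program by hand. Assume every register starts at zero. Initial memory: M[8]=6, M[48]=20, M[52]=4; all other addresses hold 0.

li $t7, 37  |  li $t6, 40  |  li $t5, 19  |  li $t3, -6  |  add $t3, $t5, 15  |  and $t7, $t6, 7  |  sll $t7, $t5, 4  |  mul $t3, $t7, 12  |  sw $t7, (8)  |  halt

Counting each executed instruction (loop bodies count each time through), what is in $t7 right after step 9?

304

li $t7, 37 → $t7=37
li $t6, 40 → $t6=40
li $t5, 19 → $t5=19
li $t3, -6 → $t3=-6
add $t3, $t5, 15 → $t3=19+15=34
and $t7, $t6, 7 → $t7=40&7=0
sll $t7, $t5, 4 → $t7=19<<4=304
mul $t3, $t7, 12 → $t3=304*12=3648
sw $t7, (8) → M[8]=304
After step 9: $t7 = 304.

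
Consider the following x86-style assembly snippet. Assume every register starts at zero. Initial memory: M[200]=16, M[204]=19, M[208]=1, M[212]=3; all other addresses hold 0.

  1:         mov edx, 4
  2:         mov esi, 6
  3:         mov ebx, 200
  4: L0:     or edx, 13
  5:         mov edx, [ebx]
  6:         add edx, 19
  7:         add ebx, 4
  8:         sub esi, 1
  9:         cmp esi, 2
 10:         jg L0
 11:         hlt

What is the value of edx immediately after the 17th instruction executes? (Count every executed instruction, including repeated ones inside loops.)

38

mov edx, 4 → edx=4
mov esi, 6 → esi=6
mov ebx, 200 → ebx=200
or edx, 13 → edx=4|13=13
mov edx, [ebx] → edx=M[200]=16
add edx, 19 → edx=16+19=35
add ebx, 4 → ebx=200+4=204
sub esi, 1 → esi=6-1=5
cmp esi, 2  (cmp 5,2)
jg L0: taken
or edx, 13 → edx=35|13=47
mov edx, [ebx] → edx=M[204]=19
add edx, 19 → edx=19+19=38
add ebx, 4 → ebx=204+4=208
sub esi, 1 → esi=5-1=4
cmp esi, 2  (cmp 4,2)
jg L0: taken
After step 17: edx = 38.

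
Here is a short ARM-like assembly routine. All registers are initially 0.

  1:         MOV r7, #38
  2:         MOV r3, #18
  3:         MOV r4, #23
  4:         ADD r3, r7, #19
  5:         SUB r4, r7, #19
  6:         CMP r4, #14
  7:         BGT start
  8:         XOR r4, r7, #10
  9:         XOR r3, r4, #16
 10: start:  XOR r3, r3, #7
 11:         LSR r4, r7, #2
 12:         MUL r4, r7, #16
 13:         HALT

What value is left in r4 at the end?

608

r7=38
r3=18
r4=23
r3=38+19=57
r4=38-19=19
CMP r4, #14  (cmp 19,14)
BGT start: taken
r3=57^7=62
r4=38>>2=9
r4=38*16=608
halt.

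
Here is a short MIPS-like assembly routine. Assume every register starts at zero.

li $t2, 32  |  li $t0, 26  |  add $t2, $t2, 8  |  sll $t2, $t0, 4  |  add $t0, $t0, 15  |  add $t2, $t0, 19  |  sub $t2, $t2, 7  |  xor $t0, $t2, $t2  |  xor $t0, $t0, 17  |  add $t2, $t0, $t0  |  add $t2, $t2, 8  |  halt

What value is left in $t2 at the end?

42

li $t2, 32 → $t2=32
li $t0, 26 → $t0=26
add $t2, $t2, 8 → $t2=32+8=40
sll $t2, $t0, 4 → $t2=26<<4=416
add $t0, $t0, 15 → $t0=26+15=41
add $t2, $t0, 19 → $t2=41+19=60
sub $t2, $t2, 7 → $t2=60-7=53
xor $t0, $t2, $t2 → $t0=53^53=0
xor $t0, $t0, 17 → $t0=0^17=17
add $t2, $t0, $t0 → $t2=17+17=34
add $t2, $t2, 8 → $t2=34+8=42
halt.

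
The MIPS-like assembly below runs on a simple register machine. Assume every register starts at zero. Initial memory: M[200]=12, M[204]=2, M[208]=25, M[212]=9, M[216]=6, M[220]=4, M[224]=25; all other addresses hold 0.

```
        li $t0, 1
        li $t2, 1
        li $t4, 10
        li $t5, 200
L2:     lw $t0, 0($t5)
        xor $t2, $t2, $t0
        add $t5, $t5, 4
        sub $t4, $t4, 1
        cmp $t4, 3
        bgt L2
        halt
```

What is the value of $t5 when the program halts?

after li $t0, 1: $t0=1
after li $t2, 1: $t2=1
after li $t4, 10: $t4=10
after li $t5, 200: $t5=200
after lw $t0, 0($t5): $t0=M[200]=12
after xor $t2, $t2, $t0: $t2=1^12=13
after add $t5, $t5, 4: $t5=200+4=204
after sub $t4, $t4, 1: $t4=10-1=9
cmp $t4, 3  (cmp 9,3)
bgt L2: taken
after lw $t0, 0($t5): $t0=M[204]=2
after xor $t2, $t2, $t0: $t2=13^2=15
after add $t5, $t5, 4: $t5=204+4=208
after sub $t4, $t4, 1: $t4=9-1=8
cmp $t4, 3  (cmp 8,3)
bgt L2: taken
after lw $t0, 0($t5): $t0=M[208]=25
after xor $t2, $t2, $t0: $t2=15^25=22
after add $t5, $t5, 4: $t5=208+4=212
after sub $t4, $t4, 1: $t4=8-1=7
cmp $t4, 3  (cmp 7,3)
bgt L2: taken
after lw $t0, 0($t5): $t0=M[212]=9
after xor $t2, $t2, $t0: $t2=22^9=31
after add $t5, $t5, 4: $t5=212+4=216
after sub $t4, $t4, 1: $t4=7-1=6
cmp $t4, 3  (cmp 6,3)
bgt L2: taken
after lw $t0, 0($t5): $t0=M[216]=6
after xor $t2, $t2, $t0: $t2=31^6=25
after add $t5, $t5, 4: $t5=216+4=220
after sub $t4, $t4, 1: $t4=6-1=5
cmp $t4, 3  (cmp 5,3)
bgt L2: taken
after lw $t0, 0($t5): $t0=M[220]=4
after xor $t2, $t2, $t0: $t2=25^4=29
after add $t5, $t5, 4: $t5=220+4=224
after sub $t4, $t4, 1: $t4=5-1=4
cmp $t4, 3  (cmp 4,3)
bgt L2: taken
after lw $t0, 0($t5): $t0=M[224]=25
after xor $t2, $t2, $t0: $t2=29^25=4
after add $t5, $t5, 4: $t5=224+4=228
after sub $t4, $t4, 1: $t4=4-1=3
cmp $t4, 3  (cmp 3,3)
bgt L2: not taken
halt.

228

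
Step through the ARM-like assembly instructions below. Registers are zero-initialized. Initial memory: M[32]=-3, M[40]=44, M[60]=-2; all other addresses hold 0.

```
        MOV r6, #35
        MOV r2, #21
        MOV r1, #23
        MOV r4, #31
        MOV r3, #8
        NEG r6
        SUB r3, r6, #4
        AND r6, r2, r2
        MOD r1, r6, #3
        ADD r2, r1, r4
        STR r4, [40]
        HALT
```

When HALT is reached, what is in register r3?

MOV r6, #35 → r6=35
MOV r2, #21 → r2=21
MOV r1, #23 → r1=23
MOV r4, #31 → r4=31
MOV r3, #8 → r3=8
NEG r6 → r6=-(35)=-35
SUB r3, r6, #4 → r3=(-35)-4=-39
AND r6, r2, r2 → r6=21&21=21
MOD r1, r6, #3 → r1=21%3=0
ADD r2, r1, r4 → r2=0+31=31
STR r4, [40] → M[40]=31
halt.

-39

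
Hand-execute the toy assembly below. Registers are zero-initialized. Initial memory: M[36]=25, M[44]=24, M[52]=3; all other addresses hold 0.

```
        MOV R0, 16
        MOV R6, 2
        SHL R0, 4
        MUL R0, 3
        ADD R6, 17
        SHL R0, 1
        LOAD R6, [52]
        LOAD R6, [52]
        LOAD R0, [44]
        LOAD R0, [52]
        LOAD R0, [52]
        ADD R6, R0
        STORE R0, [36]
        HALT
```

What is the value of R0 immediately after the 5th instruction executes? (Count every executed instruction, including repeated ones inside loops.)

768

MOV R0, 16 → R0=16
MOV R6, 2 → R6=2
SHL R0, 4 → R0=16<<4=256
MUL R0, 3 → R0=256*3=768
ADD R6, 17 → R6=2+17=19
After step 5: R0 = 768.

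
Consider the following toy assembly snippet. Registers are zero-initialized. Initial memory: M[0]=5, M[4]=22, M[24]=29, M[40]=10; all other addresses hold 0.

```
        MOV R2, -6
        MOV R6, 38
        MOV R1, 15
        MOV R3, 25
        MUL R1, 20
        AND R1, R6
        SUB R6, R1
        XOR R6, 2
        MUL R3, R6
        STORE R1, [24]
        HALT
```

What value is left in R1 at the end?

36

R2=-6
R6=38
R1=15
R3=25
R1=15*20=300
R1=300&38=36
R6=38-36=2
R6=2^2=0
R3=25*0=0
STORE R1, [24] → M[24]=36
halt.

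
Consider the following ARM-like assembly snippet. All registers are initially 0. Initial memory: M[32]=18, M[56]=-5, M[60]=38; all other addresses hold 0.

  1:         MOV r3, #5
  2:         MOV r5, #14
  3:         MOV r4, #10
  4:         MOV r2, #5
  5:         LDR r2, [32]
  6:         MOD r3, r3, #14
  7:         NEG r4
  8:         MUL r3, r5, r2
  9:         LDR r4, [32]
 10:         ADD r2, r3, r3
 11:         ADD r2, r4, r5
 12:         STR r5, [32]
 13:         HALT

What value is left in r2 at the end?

after MOV r3, #5: r3=5
after MOV r5, #14: r5=14
after MOV r4, #10: r4=10
after MOV r2, #5: r2=5
after LDR r2, [32]: r2=M[32]=18
after MOD r3, r3, #14: r3=5%14=5
after NEG r4: r4=-(10)=-10
after MUL r3, r5, r2: r3=14*18=252
after LDR r4, [32]: r4=M[32]=18
after ADD r2, r3, r3: r2=252+252=504
after ADD r2, r4, r5: r2=18+14=32
STR r5, [32] → M[32]=14
halt.

32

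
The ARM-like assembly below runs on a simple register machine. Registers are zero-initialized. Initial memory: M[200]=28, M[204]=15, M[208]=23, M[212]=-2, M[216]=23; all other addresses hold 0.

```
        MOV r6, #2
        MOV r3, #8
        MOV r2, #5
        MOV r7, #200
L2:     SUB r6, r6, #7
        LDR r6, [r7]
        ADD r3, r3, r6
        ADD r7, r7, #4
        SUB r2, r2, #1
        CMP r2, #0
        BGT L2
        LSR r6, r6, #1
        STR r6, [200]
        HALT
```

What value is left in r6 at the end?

MOV r6, #2 → r6=2
MOV r3, #8 → r3=8
MOV r2, #5 → r2=5
MOV r7, #200 → r7=200
SUB r6, r6, #7 → r6=2-7=-5
LDR r6, [r7] → r6=M[200]=28
ADD r3, r3, r6 → r3=8+28=36
ADD r7, r7, #4 → r7=200+4=204
SUB r2, r2, #1 → r2=5-1=4
CMP r2, #0  (cmp 4,0)
BGT L2: taken
SUB r6, r6, #7 → r6=28-7=21
LDR r6, [r7] → r6=M[204]=15
ADD r3, r3, r6 → r3=36+15=51
ADD r7, r7, #4 → r7=204+4=208
SUB r2, r2, #1 → r2=4-1=3
CMP r2, #0  (cmp 3,0)
BGT L2: taken
SUB r6, r6, #7 → r6=15-7=8
LDR r6, [r7] → r6=M[208]=23
ADD r3, r3, r6 → r3=51+23=74
ADD r7, r7, #4 → r7=208+4=212
SUB r2, r2, #1 → r2=3-1=2
CMP r2, #0  (cmp 2,0)
BGT L2: taken
SUB r6, r6, #7 → r6=23-7=16
LDR r6, [r7] → r6=M[212]=-2
ADD r3, r3, r6 → r3=74+(-2)=72
ADD r7, r7, #4 → r7=212+4=216
SUB r2, r2, #1 → r2=2-1=1
CMP r2, #0  (cmp 1,0)
BGT L2: taken
SUB r6, r6, #7 → r6=(-2)-7=-9
LDR r6, [r7] → r6=M[216]=23
ADD r3, r3, r6 → r3=72+23=95
ADD r7, r7, #4 → r7=216+4=220
SUB r2, r2, #1 → r2=1-1=0
CMP r2, #0  (cmp 0,0)
BGT L2: not taken
LSR r6, r6, #1 → r6=23>>1=11
STR r6, [200] → M[200]=11
halt.

11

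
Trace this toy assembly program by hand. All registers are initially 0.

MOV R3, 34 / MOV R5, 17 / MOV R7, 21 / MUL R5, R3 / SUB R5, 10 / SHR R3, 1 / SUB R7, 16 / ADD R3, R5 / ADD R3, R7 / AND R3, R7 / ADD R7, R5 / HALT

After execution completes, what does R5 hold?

MOV R3, 34 → R3=34
MOV R5, 17 → R5=17
MOV R7, 21 → R7=21
MUL R5, R3 → R5=17*34=578
SUB R5, 10 → R5=578-10=568
SHR R3, 1 → R3=34>>1=17
SUB R7, 16 → R7=21-16=5
ADD R3, R5 → R3=17+568=585
ADD R3, R7 → R3=585+5=590
AND R3, R7 → R3=590&5=4
ADD R7, R5 → R7=5+568=573
halt.

568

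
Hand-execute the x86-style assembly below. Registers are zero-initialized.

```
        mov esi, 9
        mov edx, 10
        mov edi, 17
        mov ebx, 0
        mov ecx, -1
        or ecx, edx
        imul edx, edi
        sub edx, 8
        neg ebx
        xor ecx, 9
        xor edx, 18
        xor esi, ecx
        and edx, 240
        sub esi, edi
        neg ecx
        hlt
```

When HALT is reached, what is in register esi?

-18

after mov esi, 9: esi=9
after mov edx, 10: edx=10
after mov edi, 17: edi=17
after mov ebx, 0: ebx=0
after mov ecx, -1: ecx=-1
after or ecx, edx: ecx=(-1)|10=-1
after imul edx, edi: edx=10*17=170
after sub edx, 8: edx=170-8=162
after neg ebx: ebx=-(0)=0
after xor ecx, 9: ecx=(-1)^9=-10
after xor edx, 18: edx=162^18=176
after xor esi, ecx: esi=9^(-10)=-1
after and edx, 240: edx=176&240=176
after sub esi, edi: esi=(-1)-17=-18
after neg ecx: ecx=-(-10)=10
halt.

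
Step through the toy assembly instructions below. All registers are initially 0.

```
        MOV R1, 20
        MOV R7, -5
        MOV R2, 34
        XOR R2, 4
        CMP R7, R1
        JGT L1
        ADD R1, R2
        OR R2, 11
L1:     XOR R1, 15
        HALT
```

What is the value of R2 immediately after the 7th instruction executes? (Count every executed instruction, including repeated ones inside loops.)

after MOV R1, 20: R1=20
after MOV R7, -5: R7=-5
after MOV R2, 34: R2=34
after XOR R2, 4: R2=34^4=38
CMP R7, R1  (cmp -5,20)
JGT L1: not taken
after ADD R1, R2: R1=20+38=58
After step 7: R2 = 38.

38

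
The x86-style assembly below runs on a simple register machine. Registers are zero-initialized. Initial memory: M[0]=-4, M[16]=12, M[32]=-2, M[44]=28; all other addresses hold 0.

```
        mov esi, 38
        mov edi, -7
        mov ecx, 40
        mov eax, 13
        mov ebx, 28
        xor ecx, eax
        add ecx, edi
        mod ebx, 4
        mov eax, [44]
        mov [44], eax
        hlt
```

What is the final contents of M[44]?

mov esi, 38 → esi=38
mov edi, -7 → edi=-7
mov ecx, 40 → ecx=40
mov eax, 13 → eax=13
mov ebx, 28 → ebx=28
xor ecx, eax → ecx=40^13=37
add ecx, edi → ecx=37+(-7)=30
mod ebx, 4 → ebx=28%4=0
mov eax, [44] → eax=M[44]=28
mov [44], eax → M[44]=28
halt.

28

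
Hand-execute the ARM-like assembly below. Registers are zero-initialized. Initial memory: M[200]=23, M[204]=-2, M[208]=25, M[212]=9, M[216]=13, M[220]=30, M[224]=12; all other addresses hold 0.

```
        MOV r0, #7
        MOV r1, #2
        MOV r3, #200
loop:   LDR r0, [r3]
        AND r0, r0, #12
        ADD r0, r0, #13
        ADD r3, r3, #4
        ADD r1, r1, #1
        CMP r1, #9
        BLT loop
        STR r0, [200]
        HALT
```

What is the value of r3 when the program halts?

228

MOV r0, #7 → r0=7
MOV r1, #2 → r1=2
MOV r3, #200 → r3=200
LDR r0, [r3] → r0=M[200]=23
AND r0, r0, #12 → r0=23&12=4
ADD r0, r0, #13 → r0=4+13=17
ADD r3, r3, #4 → r3=200+4=204
ADD r1, r1, #1 → r1=2+1=3
CMP r1, #9  (cmp 3,9)
BLT loop: taken
LDR r0, [r3] → r0=M[204]=-2
AND r0, r0, #12 → r0=(-2)&12=12
ADD r0, r0, #13 → r0=12+13=25
ADD r3, r3, #4 → r3=204+4=208
ADD r1, r1, #1 → r1=3+1=4
CMP r1, #9  (cmp 4,9)
BLT loop: taken
LDR r0, [r3] → r0=M[208]=25
AND r0, r0, #12 → r0=25&12=8
ADD r0, r0, #13 → r0=8+13=21
ADD r3, r3, #4 → r3=208+4=212
ADD r1, r1, #1 → r1=4+1=5
CMP r1, #9  (cmp 5,9)
BLT loop: taken
LDR r0, [r3] → r0=M[212]=9
AND r0, r0, #12 → r0=9&12=8
ADD r0, r0, #13 → r0=8+13=21
ADD r3, r3, #4 → r3=212+4=216
ADD r1, r1, #1 → r1=5+1=6
CMP r1, #9  (cmp 6,9)
BLT loop: taken
LDR r0, [r3] → r0=M[216]=13
AND r0, r0, #12 → r0=13&12=12
ADD r0, r0, #13 → r0=12+13=25
ADD r3, r3, #4 → r3=216+4=220
ADD r1, r1, #1 → r1=6+1=7
CMP r1, #9  (cmp 7,9)
BLT loop: taken
LDR r0, [r3] → r0=M[220]=30
AND r0, r0, #12 → r0=30&12=12
ADD r0, r0, #13 → r0=12+13=25
ADD r3, r3, #4 → r3=220+4=224
ADD r1, r1, #1 → r1=7+1=8
CMP r1, #9  (cmp 8,9)
BLT loop: taken
LDR r0, [r3] → r0=M[224]=12
AND r0, r0, #12 → r0=12&12=12
ADD r0, r0, #13 → r0=12+13=25
ADD r3, r3, #4 → r3=224+4=228
ADD r1, r1, #1 → r1=8+1=9
CMP r1, #9  (cmp 9,9)
BLT loop: not taken
STR r0, [200] → M[200]=25
halt.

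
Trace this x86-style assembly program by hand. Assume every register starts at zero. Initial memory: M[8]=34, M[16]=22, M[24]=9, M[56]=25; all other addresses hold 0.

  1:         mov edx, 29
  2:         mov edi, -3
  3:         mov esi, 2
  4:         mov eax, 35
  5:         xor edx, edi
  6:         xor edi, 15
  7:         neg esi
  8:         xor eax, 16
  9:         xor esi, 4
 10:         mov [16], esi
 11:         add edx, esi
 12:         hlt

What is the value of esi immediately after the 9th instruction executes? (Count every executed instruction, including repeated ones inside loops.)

mov edx, 29 → edx=29
mov edi, -3 → edi=-3
mov esi, 2 → esi=2
mov eax, 35 → eax=35
xor edx, edi → edx=29^(-3)=-32
xor edi, 15 → edi=(-3)^15=-14
neg esi → esi=-(2)=-2
xor eax, 16 → eax=35^16=51
xor esi, 4 → esi=(-2)^4=-6
After step 9: esi = -6.

-6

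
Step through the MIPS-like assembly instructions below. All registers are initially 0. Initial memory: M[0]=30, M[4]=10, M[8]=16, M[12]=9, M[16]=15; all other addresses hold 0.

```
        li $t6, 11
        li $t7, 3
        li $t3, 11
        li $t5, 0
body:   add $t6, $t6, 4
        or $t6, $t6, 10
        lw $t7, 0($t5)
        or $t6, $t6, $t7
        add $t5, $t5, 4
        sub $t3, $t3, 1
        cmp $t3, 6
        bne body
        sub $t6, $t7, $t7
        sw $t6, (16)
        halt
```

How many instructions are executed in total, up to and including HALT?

after li $t6, 11: $t6=11
after li $t7, 3: $t7=3
after li $t3, 11: $t3=11
after li $t5, 0: $t5=0
after add $t6, $t6, 4: $t6=11+4=15
after or $t6, $t6, 10: $t6=15|10=15
after lw $t7, 0($t5): $t7=M[0]=30
after or $t6, $t6, $t7: $t6=15|30=31
after add $t5, $t5, 4: $t5=0+4=4
after sub $t3, $t3, 1: $t3=11-1=10
cmp $t3, 6  (cmp 10,6)
bne body: taken
after add $t6, $t6, 4: $t6=31+4=35
after or $t6, $t6, 10: $t6=35|10=43
after lw $t7, 0($t5): $t7=M[4]=10
after or $t6, $t6, $t7: $t6=43|10=43
after add $t5, $t5, 4: $t5=4+4=8
after sub $t3, $t3, 1: $t3=10-1=9
cmp $t3, 6  (cmp 9,6)
bne body: taken
after add $t6, $t6, 4: $t6=43+4=47
after or $t6, $t6, 10: $t6=47|10=47
after lw $t7, 0($t5): $t7=M[8]=16
after or $t6, $t6, $t7: $t6=47|16=63
after add $t5, $t5, 4: $t5=8+4=12
after sub $t3, $t3, 1: $t3=9-1=8
cmp $t3, 6  (cmp 8,6)
bne body: taken
after add $t6, $t6, 4: $t6=63+4=67
after or $t6, $t6, 10: $t6=67|10=75
after lw $t7, 0($t5): $t7=M[12]=9
after or $t6, $t6, $t7: $t6=75|9=75
after add $t5, $t5, 4: $t5=12+4=16
after sub $t3, $t3, 1: $t3=8-1=7
cmp $t3, 6  (cmp 7,6)
bne body: taken
after add $t6, $t6, 4: $t6=75+4=79
after or $t6, $t6, 10: $t6=79|10=79
after lw $t7, 0($t5): $t7=M[16]=15
after or $t6, $t6, $t7: $t6=79|15=79
after add $t5, $t5, 4: $t5=16+4=20
after sub $t3, $t3, 1: $t3=7-1=6
cmp $t3, 6  (cmp 6,6)
bne body: not taken
after sub $t6, $t7, $t7: $t6=15-15=0
sw $t6, (16) → M[16]=0
halt.
Total executed instructions: 47.

47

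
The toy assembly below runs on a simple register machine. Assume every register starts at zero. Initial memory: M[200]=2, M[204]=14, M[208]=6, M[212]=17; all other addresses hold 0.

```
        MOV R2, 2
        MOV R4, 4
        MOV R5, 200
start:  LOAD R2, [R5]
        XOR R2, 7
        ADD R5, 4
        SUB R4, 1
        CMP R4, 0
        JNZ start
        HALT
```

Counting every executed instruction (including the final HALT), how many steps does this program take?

28

after MOV R2, 2: R2=2
after MOV R4, 4: R4=4
after MOV R5, 200: R5=200
after LOAD R2, [R5]: R2=M[200]=2
after XOR R2, 7: R2=2^7=5
after ADD R5, 4: R5=200+4=204
after SUB R4, 1: R4=4-1=3
CMP R4, 0  (cmp 3,0)
JNZ start: taken
after LOAD R2, [R5]: R2=M[204]=14
after XOR R2, 7: R2=14^7=9
after ADD R5, 4: R5=204+4=208
after SUB R4, 1: R4=3-1=2
CMP R4, 0  (cmp 2,0)
JNZ start: taken
after LOAD R2, [R5]: R2=M[208]=6
after XOR R2, 7: R2=6^7=1
after ADD R5, 4: R5=208+4=212
after SUB R4, 1: R4=2-1=1
CMP R4, 0  (cmp 1,0)
JNZ start: taken
after LOAD R2, [R5]: R2=M[212]=17
after XOR R2, 7: R2=17^7=22
after ADD R5, 4: R5=212+4=216
after SUB R4, 1: R4=1-1=0
CMP R4, 0  (cmp 0,0)
JNZ start: not taken
halt.
Total executed instructions: 28.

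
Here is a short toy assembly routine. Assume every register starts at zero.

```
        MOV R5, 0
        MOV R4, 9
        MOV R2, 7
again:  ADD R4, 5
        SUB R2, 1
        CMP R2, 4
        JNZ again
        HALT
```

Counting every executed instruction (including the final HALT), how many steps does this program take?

R5=0
R4=9
R2=7
R4=9+5=14
R2=7-1=6
CMP R2, 4  (cmp 6,4)
JNZ again: taken
R4=14+5=19
R2=6-1=5
CMP R2, 4  (cmp 5,4)
JNZ again: taken
R4=19+5=24
R2=5-1=4
CMP R2, 4  (cmp 4,4)
JNZ again: not taken
halt.
Total executed instructions: 16.

16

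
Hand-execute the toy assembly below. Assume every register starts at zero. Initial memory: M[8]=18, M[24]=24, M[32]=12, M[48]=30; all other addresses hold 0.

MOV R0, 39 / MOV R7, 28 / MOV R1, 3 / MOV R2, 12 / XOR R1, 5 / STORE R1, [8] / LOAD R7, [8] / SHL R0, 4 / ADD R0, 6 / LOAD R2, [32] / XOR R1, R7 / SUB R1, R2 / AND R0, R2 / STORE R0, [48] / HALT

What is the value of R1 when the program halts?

MOV R0, 39 → R0=39
MOV R7, 28 → R7=28
MOV R1, 3 → R1=3
MOV R2, 12 → R2=12
XOR R1, 5 → R1=3^5=6
STORE R1, [8] → M[8]=6
LOAD R7, [8] → R7=M[8]=6
SHL R0, 4 → R0=39<<4=624
ADD R0, 6 → R0=624+6=630
LOAD R2, [32] → R2=M[32]=12
XOR R1, R7 → R1=6^6=0
SUB R1, R2 → R1=0-12=-12
AND R0, R2 → R0=630&12=4
STORE R0, [48] → M[48]=4
halt.

-12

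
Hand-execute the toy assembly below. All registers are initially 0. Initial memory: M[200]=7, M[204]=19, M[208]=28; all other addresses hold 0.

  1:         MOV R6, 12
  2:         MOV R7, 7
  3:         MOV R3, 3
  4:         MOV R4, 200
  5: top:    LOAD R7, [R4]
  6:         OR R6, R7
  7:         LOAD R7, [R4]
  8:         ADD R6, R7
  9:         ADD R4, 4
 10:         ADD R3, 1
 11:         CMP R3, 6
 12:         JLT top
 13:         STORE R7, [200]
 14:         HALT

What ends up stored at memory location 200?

R6=12
R7=7
R3=3
R4=200
R7=M[200]=7
R6=12|7=15
R7=M[200]=7
R6=15+7=22
R4=200+4=204
R3=3+1=4
CMP R3, 6  (cmp 4,6)
JLT top: taken
R7=M[204]=19
R6=22|19=23
R7=M[204]=19
R6=23+19=42
R4=204+4=208
R3=4+1=5
CMP R3, 6  (cmp 5,6)
JLT top: taken
R7=M[208]=28
R6=42|28=62
R7=M[208]=28
R6=62+28=90
R4=208+4=212
R3=5+1=6
CMP R3, 6  (cmp 6,6)
JLT top: not taken
STORE R7, [200] → M[200]=28
halt.

28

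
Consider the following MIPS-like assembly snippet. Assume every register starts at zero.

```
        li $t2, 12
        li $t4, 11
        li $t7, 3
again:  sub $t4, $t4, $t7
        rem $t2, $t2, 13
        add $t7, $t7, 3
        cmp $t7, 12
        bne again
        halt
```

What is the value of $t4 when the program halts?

$t2=12
$t4=11
$t7=3
$t4=11-3=8
$t2=12%13=12
$t7=3+3=6
cmp $t7, 12  (cmp 6,12)
bne again: taken
$t4=8-6=2
$t2=12%13=12
$t7=6+3=9
cmp $t7, 12  (cmp 9,12)
bne again: taken
$t4=2-9=-7
$t2=12%13=12
$t7=9+3=12
cmp $t7, 12  (cmp 12,12)
bne again: not taken
halt.

-7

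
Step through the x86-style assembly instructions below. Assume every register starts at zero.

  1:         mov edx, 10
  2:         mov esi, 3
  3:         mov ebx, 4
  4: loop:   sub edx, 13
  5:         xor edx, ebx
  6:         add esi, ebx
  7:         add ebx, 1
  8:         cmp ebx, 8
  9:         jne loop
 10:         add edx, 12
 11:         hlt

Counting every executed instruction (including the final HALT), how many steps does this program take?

29

mov edx, 10 → edx=10
mov esi, 3 → esi=3
mov ebx, 4 → ebx=4
sub edx, 13 → edx=10-13=-3
xor edx, ebx → edx=(-3)^4=-7
add esi, ebx → esi=3+4=7
add ebx, 1 → ebx=4+1=5
cmp ebx, 8  (cmp 5,8)
jne loop: taken
sub edx, 13 → edx=(-7)-13=-20
xor edx, ebx → edx=(-20)^5=-23
add esi, ebx → esi=7+5=12
add ebx, 1 → ebx=5+1=6
cmp ebx, 8  (cmp 6,8)
jne loop: taken
sub edx, 13 → edx=(-23)-13=-36
xor edx, ebx → edx=(-36)^6=-38
add esi, ebx → esi=12+6=18
add ebx, 1 → ebx=6+1=7
cmp ebx, 8  (cmp 7,8)
jne loop: taken
sub edx, 13 → edx=(-38)-13=-51
xor edx, ebx → edx=(-51)^7=-54
add esi, ebx → esi=18+7=25
add ebx, 1 → ebx=7+1=8
cmp ebx, 8  (cmp 8,8)
jne loop: not taken
add edx, 12 → edx=(-54)+12=-42
halt.
Total executed instructions: 29.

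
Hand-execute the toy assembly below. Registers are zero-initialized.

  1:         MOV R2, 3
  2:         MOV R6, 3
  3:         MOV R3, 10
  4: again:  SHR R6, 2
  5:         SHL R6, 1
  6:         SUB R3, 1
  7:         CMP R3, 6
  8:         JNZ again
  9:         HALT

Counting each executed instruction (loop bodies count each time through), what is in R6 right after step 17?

after MOV R2, 3: R2=3
after MOV R6, 3: R6=3
after MOV R3, 10: R3=10
after SHR R6, 2: R6=3>>2=0
after SHL R6, 1: R6=0<<1=0
after SUB R3, 1: R3=10-1=9
CMP R3, 6  (cmp 9,6)
JNZ again: taken
after SHR R6, 2: R6=0>>2=0
after SHL R6, 1: R6=0<<1=0
after SUB R3, 1: R3=9-1=8
CMP R3, 6  (cmp 8,6)
JNZ again: taken
after SHR R6, 2: R6=0>>2=0
after SHL R6, 1: R6=0<<1=0
after SUB R3, 1: R3=8-1=7
CMP R3, 6  (cmp 7,6)
After step 17: R6 = 0.

0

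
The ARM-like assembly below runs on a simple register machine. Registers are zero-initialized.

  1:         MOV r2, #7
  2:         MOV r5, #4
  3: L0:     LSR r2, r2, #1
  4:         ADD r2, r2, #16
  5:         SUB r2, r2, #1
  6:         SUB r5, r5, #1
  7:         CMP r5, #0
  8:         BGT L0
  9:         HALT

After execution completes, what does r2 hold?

MOV r2, #7 → r2=7
MOV r5, #4 → r5=4
LSR r2, r2, #1 → r2=7>>1=3
ADD r2, r2, #16 → r2=3+16=19
SUB r2, r2, #1 → r2=19-1=18
SUB r5, r5, #1 → r5=4-1=3
CMP r5, #0  (cmp 3,0)
BGT L0: taken
LSR r2, r2, #1 → r2=18>>1=9
ADD r2, r2, #16 → r2=9+16=25
SUB r2, r2, #1 → r2=25-1=24
SUB r5, r5, #1 → r5=3-1=2
CMP r5, #0  (cmp 2,0)
BGT L0: taken
LSR r2, r2, #1 → r2=24>>1=12
ADD r2, r2, #16 → r2=12+16=28
SUB r2, r2, #1 → r2=28-1=27
SUB r5, r5, #1 → r5=2-1=1
CMP r5, #0  (cmp 1,0)
BGT L0: taken
LSR r2, r2, #1 → r2=27>>1=13
ADD r2, r2, #16 → r2=13+16=29
SUB r2, r2, #1 → r2=29-1=28
SUB r5, r5, #1 → r5=1-1=0
CMP r5, #0  (cmp 0,0)
BGT L0: not taken
halt.

28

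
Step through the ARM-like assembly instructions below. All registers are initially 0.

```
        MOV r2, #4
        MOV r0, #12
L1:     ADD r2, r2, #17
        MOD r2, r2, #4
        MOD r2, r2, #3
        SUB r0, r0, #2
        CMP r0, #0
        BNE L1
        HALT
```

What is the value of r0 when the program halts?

after MOV r2, #4: r2=4
after MOV r0, #12: r0=12
after ADD r2, r2, #17: r2=4+17=21
after MOD r2, r2, #4: r2=21%4=1
after MOD r2, r2, #3: r2=1%3=1
after SUB r0, r0, #2: r0=12-2=10
CMP r0, #0  (cmp 10,0)
BNE L1: taken
after ADD r2, r2, #17: r2=1+17=18
after MOD r2, r2, #4: r2=18%4=2
after MOD r2, r2, #3: r2=2%3=2
after SUB r0, r0, #2: r0=10-2=8
CMP r0, #0  (cmp 8,0)
BNE L1: taken
after ADD r2, r2, #17: r2=2+17=19
after MOD r2, r2, #4: r2=19%4=3
after MOD r2, r2, #3: r2=3%3=0
after SUB r0, r0, #2: r0=8-2=6
CMP r0, #0  (cmp 6,0)
BNE L1: taken
after ADD r2, r2, #17: r2=0+17=17
after MOD r2, r2, #4: r2=17%4=1
after MOD r2, r2, #3: r2=1%3=1
after SUB r0, r0, #2: r0=6-2=4
CMP r0, #0  (cmp 4,0)
BNE L1: taken
after ADD r2, r2, #17: r2=1+17=18
after MOD r2, r2, #4: r2=18%4=2
after MOD r2, r2, #3: r2=2%3=2
after SUB r0, r0, #2: r0=4-2=2
CMP r0, #0  (cmp 2,0)
BNE L1: taken
after ADD r2, r2, #17: r2=2+17=19
after MOD r2, r2, #4: r2=19%4=3
after MOD r2, r2, #3: r2=3%3=0
after SUB r0, r0, #2: r0=2-2=0
CMP r0, #0  (cmp 0,0)
BNE L1: not taken
halt.

0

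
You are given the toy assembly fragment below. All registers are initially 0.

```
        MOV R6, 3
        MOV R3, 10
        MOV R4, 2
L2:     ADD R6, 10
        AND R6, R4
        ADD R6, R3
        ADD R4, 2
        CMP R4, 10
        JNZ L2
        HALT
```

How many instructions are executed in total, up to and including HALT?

after MOV R6, 3: R6=3
after MOV R3, 10: R3=10
after MOV R4, 2: R4=2
after ADD R6, 10: R6=3+10=13
after AND R6, R4: R6=13&2=0
after ADD R6, R3: R6=0+10=10
after ADD R4, 2: R4=2+2=4
CMP R4, 10  (cmp 4,10)
JNZ L2: taken
after ADD R6, 10: R6=10+10=20
after AND R6, R4: R6=20&4=4
after ADD R6, R3: R6=4+10=14
after ADD R4, 2: R4=4+2=6
CMP R4, 10  (cmp 6,10)
JNZ L2: taken
after ADD R6, 10: R6=14+10=24
after AND R6, R4: R6=24&6=0
after ADD R6, R3: R6=0+10=10
after ADD R4, 2: R4=6+2=8
CMP R4, 10  (cmp 8,10)
JNZ L2: taken
after ADD R6, 10: R6=10+10=20
after AND R6, R4: R6=20&8=0
after ADD R6, R3: R6=0+10=10
after ADD R4, 2: R4=8+2=10
CMP R4, 10  (cmp 10,10)
JNZ L2: not taken
halt.
Total executed instructions: 28.

28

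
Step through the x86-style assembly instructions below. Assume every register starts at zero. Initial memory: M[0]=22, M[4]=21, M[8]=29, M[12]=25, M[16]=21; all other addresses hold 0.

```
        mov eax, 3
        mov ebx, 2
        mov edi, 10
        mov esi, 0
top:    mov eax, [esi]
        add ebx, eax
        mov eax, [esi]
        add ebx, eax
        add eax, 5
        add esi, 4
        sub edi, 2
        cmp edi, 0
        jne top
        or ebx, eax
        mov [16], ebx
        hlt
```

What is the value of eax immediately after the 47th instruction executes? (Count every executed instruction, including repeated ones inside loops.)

eax=3
ebx=2
edi=10
esi=0
eax=M[0]=22
ebx=2+22=24
eax=M[0]=22
ebx=24+22=46
eax=22+5=27
esi=0+4=4
edi=10-2=8
cmp edi, 0  (cmp 8,0)
jne top: taken
eax=M[4]=21
ebx=46+21=67
eax=M[4]=21
ebx=67+21=88
eax=21+5=26
esi=4+4=8
edi=8-2=6
cmp edi, 0  (cmp 6,0)
jne top: taken
eax=M[8]=29
ebx=88+29=117
eax=M[8]=29
ebx=117+29=146
eax=29+5=34
esi=8+4=12
edi=6-2=4
cmp edi, 0  (cmp 4,0)
jne top: taken
eax=M[12]=25
ebx=146+25=171
eax=M[12]=25
ebx=171+25=196
eax=25+5=30
esi=12+4=16
edi=4-2=2
cmp edi, 0  (cmp 2,0)
jne top: taken
eax=M[16]=21
ebx=196+21=217
eax=M[16]=21
ebx=217+21=238
eax=21+5=26
esi=16+4=20
edi=2-2=0
After step 47: eax = 26.

26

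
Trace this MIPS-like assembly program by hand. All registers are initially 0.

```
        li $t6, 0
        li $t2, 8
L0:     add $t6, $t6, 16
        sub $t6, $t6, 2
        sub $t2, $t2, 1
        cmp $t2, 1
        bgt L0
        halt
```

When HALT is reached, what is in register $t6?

$t6=0
$t2=8
$t6=0+16=16
$t6=16-2=14
$t2=8-1=7
cmp $t2, 1  (cmp 7,1)
bgt L0: taken
$t6=14+16=30
$t6=30-2=28
$t2=7-1=6
cmp $t2, 1  (cmp 6,1)
bgt L0: taken
$t6=28+16=44
$t6=44-2=42
$t2=6-1=5
cmp $t2, 1  (cmp 5,1)
bgt L0: taken
$t6=42+16=58
$t6=58-2=56
$t2=5-1=4
cmp $t2, 1  (cmp 4,1)
bgt L0: taken
$t6=56+16=72
$t6=72-2=70
$t2=4-1=3
cmp $t2, 1  (cmp 3,1)
bgt L0: taken
$t6=70+16=86
$t6=86-2=84
$t2=3-1=2
cmp $t2, 1  (cmp 2,1)
bgt L0: taken
$t6=84+16=100
$t6=100-2=98
$t2=2-1=1
cmp $t2, 1  (cmp 1,1)
bgt L0: not taken
halt.

98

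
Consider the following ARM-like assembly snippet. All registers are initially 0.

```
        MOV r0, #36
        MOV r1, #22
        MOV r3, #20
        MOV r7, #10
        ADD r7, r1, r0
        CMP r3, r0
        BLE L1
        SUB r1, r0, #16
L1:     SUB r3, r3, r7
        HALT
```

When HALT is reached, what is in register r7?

r0=36
r1=22
r3=20
r7=10
r7=22+36=58
CMP r3, r0  (cmp 20,36)
BLE L1: taken
r3=20-58=-38
halt.

58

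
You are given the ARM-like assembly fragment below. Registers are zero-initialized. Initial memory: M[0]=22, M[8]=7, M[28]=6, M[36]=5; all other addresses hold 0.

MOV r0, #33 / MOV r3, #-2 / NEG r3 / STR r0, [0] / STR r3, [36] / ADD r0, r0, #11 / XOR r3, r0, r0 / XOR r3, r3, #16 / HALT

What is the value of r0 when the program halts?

after MOV r0, #33: r0=33
after MOV r3, #-2: r3=-2
after NEG r3: r3=-(-2)=2
STR r0, [0] → M[0]=33
STR r3, [36] → M[36]=2
after ADD r0, r0, #11: r0=33+11=44
after XOR r3, r0, r0: r3=44^44=0
after XOR r3, r3, #16: r3=0^16=16
halt.

44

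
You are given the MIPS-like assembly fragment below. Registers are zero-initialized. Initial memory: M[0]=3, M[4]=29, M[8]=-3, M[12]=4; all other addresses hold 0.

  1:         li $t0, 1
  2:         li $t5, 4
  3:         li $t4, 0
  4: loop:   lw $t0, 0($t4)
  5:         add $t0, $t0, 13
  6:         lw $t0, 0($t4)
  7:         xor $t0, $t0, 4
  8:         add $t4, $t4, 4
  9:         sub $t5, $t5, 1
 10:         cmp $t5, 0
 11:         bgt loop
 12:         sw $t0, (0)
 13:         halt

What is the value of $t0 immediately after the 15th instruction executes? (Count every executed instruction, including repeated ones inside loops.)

25

$t0=1
$t5=4
$t4=0
$t0=M[0]=3
$t0=3+13=16
$t0=M[0]=3
$t0=3^4=7
$t4=0+4=4
$t5=4-1=3
cmp $t5, 0  (cmp 3,0)
bgt loop: taken
$t0=M[4]=29
$t0=29+13=42
$t0=M[4]=29
$t0=29^4=25
After step 15: $t0 = 25.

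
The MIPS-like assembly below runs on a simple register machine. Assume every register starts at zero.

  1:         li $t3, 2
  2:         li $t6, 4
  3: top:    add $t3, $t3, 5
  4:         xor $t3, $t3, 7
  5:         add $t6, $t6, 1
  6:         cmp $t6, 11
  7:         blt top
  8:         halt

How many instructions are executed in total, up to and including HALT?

li $t3, 2 → $t3=2
li $t6, 4 → $t6=4
add $t3, $t3, 5 → $t3=2+5=7
xor $t3, $t3, 7 → $t3=7^7=0
add $t6, $t6, 1 → $t6=4+1=5
cmp $t6, 11  (cmp 5,11)
blt top: taken
add $t3, $t3, 5 → $t3=0+5=5
xor $t3, $t3, 7 → $t3=5^7=2
add $t6, $t6, 1 → $t6=5+1=6
cmp $t6, 11  (cmp 6,11)
blt top: taken
add $t3, $t3, 5 → $t3=2+5=7
xor $t3, $t3, 7 → $t3=7^7=0
add $t6, $t6, 1 → $t6=6+1=7
cmp $t6, 11  (cmp 7,11)
blt top: taken
add $t3, $t3, 5 → $t3=0+5=5
xor $t3, $t3, 7 → $t3=5^7=2
add $t6, $t6, 1 → $t6=7+1=8
cmp $t6, 11  (cmp 8,11)
blt top: taken
add $t3, $t3, 5 → $t3=2+5=7
xor $t3, $t3, 7 → $t3=7^7=0
add $t6, $t6, 1 → $t6=8+1=9
cmp $t6, 11  (cmp 9,11)
blt top: taken
add $t3, $t3, 5 → $t3=0+5=5
xor $t3, $t3, 7 → $t3=5^7=2
add $t6, $t6, 1 → $t6=9+1=10
cmp $t6, 11  (cmp 10,11)
blt top: taken
add $t3, $t3, 5 → $t3=2+5=7
xor $t3, $t3, 7 → $t3=7^7=0
add $t6, $t6, 1 → $t6=10+1=11
cmp $t6, 11  (cmp 11,11)
blt top: not taken
halt.
Total executed instructions: 38.

38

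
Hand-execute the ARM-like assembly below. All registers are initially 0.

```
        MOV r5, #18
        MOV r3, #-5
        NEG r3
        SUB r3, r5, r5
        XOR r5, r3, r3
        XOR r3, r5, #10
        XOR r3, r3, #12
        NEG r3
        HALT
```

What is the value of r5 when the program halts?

0

MOV r5, #18 → r5=18
MOV r3, #-5 → r3=-5
NEG r3 → r3=-(-5)=5
SUB r3, r5, r5 → r3=18-18=0
XOR r5, r3, r3 → r5=0^0=0
XOR r3, r5, #10 → r3=0^10=10
XOR r3, r3, #12 → r3=10^12=6
NEG r3 → r3=-(6)=-6
halt.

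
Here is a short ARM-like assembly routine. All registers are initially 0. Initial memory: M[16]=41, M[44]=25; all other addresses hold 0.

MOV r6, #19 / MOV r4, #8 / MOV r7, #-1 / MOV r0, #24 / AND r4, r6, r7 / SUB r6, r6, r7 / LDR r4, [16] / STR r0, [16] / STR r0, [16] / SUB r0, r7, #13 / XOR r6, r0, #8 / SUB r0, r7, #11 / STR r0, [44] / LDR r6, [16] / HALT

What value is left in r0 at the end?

-12

after MOV r6, #19: r6=19
after MOV r4, #8: r4=8
after MOV r7, #-1: r7=-1
after MOV r0, #24: r0=24
after AND r4, r6, r7: r4=19&(-1)=19
after SUB r6, r6, r7: r6=19-(-1)=20
after LDR r4, [16]: r4=M[16]=41
STR r0, [16] → M[16]=24
STR r0, [16] → M[16]=24
after SUB r0, r7, #13: r0=(-1)-13=-14
after XOR r6, r0, #8: r6=(-14)^8=-6
after SUB r0, r7, #11: r0=(-1)-11=-12
STR r0, [44] → M[44]=-12
after LDR r6, [16]: r6=M[16]=24
halt.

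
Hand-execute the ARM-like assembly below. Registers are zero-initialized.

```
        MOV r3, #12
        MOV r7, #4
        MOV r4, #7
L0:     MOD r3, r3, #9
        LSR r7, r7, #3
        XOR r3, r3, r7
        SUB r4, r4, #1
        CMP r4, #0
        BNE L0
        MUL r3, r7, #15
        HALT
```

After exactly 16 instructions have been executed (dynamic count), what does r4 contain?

5

MOV r3, #12 → r3=12
MOV r7, #4 → r7=4
MOV r4, #7 → r4=7
MOD r3, r3, #9 → r3=12%9=3
LSR r7, r7, #3 → r7=4>>3=0
XOR r3, r3, r7 → r3=3^0=3
SUB r4, r4, #1 → r4=7-1=6
CMP r4, #0  (cmp 6,0)
BNE L0: taken
MOD r3, r3, #9 → r3=3%9=3
LSR r7, r7, #3 → r7=0>>3=0
XOR r3, r3, r7 → r3=3^0=3
SUB r4, r4, #1 → r4=6-1=5
CMP r4, #0  (cmp 5,0)
BNE L0: taken
MOD r3, r3, #9 → r3=3%9=3
After step 16: r4 = 5.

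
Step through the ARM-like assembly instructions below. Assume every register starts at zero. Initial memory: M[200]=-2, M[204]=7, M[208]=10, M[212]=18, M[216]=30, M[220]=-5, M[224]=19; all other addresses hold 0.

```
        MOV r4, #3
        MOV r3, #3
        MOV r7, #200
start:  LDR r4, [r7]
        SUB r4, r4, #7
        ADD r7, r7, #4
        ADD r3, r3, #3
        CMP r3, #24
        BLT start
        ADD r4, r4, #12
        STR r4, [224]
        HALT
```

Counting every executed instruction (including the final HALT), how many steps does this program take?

r4=3
r3=3
r7=200
r4=M[200]=-2
r4=(-2)-7=-9
r7=200+4=204
r3=3+3=6
CMP r3, #24  (cmp 6,24)
BLT start: taken
r4=M[204]=7
r4=7-7=0
r7=204+4=208
r3=6+3=9
CMP r3, #24  (cmp 9,24)
BLT start: taken
r4=M[208]=10
r4=10-7=3
r7=208+4=212
r3=9+3=12
CMP r3, #24  (cmp 12,24)
BLT start: taken
r4=M[212]=18
r4=18-7=11
r7=212+4=216
r3=12+3=15
CMP r3, #24  (cmp 15,24)
BLT start: taken
r4=M[216]=30
r4=30-7=23
r7=216+4=220
r3=15+3=18
CMP r3, #24  (cmp 18,24)
BLT start: taken
r4=M[220]=-5
r4=(-5)-7=-12
r7=220+4=224
r3=18+3=21
CMP r3, #24  (cmp 21,24)
BLT start: taken
r4=M[224]=19
r4=19-7=12
r7=224+4=228
r3=21+3=24
CMP r3, #24  (cmp 24,24)
BLT start: not taken
r4=12+12=24
STR r4, [224] → M[224]=24
halt.
Total executed instructions: 48.

48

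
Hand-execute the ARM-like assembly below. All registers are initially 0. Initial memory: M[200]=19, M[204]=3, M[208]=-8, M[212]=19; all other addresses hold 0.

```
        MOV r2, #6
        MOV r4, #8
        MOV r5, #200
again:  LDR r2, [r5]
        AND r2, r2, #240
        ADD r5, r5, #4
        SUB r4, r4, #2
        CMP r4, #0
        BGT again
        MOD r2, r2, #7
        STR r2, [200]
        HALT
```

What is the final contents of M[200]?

2

MOV r2, #6 → r2=6
MOV r4, #8 → r4=8
MOV r5, #200 → r5=200
LDR r2, [r5] → r2=M[200]=19
AND r2, r2, #240 → r2=19&240=16
ADD r5, r5, #4 → r5=200+4=204
SUB r4, r4, #2 → r4=8-2=6
CMP r4, #0  (cmp 6,0)
BGT again: taken
LDR r2, [r5] → r2=M[204]=3
AND r2, r2, #240 → r2=3&240=0
ADD r5, r5, #4 → r5=204+4=208
SUB r4, r4, #2 → r4=6-2=4
CMP r4, #0  (cmp 4,0)
BGT again: taken
LDR r2, [r5] → r2=M[208]=-8
AND r2, r2, #240 → r2=(-8)&240=240
ADD r5, r5, #4 → r5=208+4=212
SUB r4, r4, #2 → r4=4-2=2
CMP r4, #0  (cmp 2,0)
BGT again: taken
LDR r2, [r5] → r2=M[212]=19
AND r2, r2, #240 → r2=19&240=16
ADD r5, r5, #4 → r5=212+4=216
SUB r4, r4, #2 → r4=2-2=0
CMP r4, #0  (cmp 0,0)
BGT again: not taken
MOD r2, r2, #7 → r2=16%7=2
STR r2, [200] → M[200]=2
halt.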